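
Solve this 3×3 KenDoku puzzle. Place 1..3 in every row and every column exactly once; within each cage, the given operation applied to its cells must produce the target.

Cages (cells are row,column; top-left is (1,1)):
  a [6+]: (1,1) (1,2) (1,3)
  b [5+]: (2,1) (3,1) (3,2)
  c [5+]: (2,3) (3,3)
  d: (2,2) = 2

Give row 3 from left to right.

3 1 2

Cage d is a single given cell, which forces (2,2) = 2.
2 is placed in row 2, so (2,3) = 3.
Column 2 now contains 2; hence (3,2) = 1.
Column 3 now contains 3, so (3,3) = 2.
The 3 cells of cage a must have sum 6, leaving (1,1) = 2.
Column 2 now contains 1, leaving (1,2) = 3.
2 is placed in column 3, so (1,3) = 1.
2 is placed in row 2, leaving (2,1) = 1.
Row 3 already has 1; hence (3,1) = 3.
The full grid is 2 3 1 / 1 2 3 / 3 1 2.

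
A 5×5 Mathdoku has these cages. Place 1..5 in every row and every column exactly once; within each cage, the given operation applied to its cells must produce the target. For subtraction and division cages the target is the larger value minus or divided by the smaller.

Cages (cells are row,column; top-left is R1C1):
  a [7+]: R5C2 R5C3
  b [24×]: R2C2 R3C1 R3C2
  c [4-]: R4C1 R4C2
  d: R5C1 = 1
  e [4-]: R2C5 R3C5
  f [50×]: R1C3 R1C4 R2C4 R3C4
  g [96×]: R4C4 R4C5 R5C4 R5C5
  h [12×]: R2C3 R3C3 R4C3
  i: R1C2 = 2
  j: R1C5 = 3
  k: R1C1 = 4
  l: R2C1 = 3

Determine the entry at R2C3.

K is a freebie, leaving R1C1 = 4.
Cage i is a single given cell, which forces R1C2 = 2.
Cage f needs product 50; hence R1C3 = 5.
2 is placed in row 1, which forces R1C4 = 1.
Cage j is given, so R1C5 = 3.
Cage l is given, leaving R2C1 = 3.
3 is placed in row 2, leaving R2C2 = 4.
Row 2 now contains 4, leaving R2C3 = 1.
Row 2 already has 1, which forces R2C5 = 5.
3 is placed in column 1; hence R3C1 = 2.
Column 2 already has 4, leaving R3C2 = 3.
Row 3 now contains 3, which forces R3C3 = 4.
2 is placed in row 3, so R3C4 = 5.
Column 5 already has 5, which forces R3C5 = 1.
Column 3 already has 4, leaving R4C3 = 3.
D is a freebie, so R5C1 = 1.
3 is placed in column 2, leaving R5C2 = 5.
Column 3 already has 3; hence R5C3 = 2.
Row 5 already has 2; hence R5C5 = 4.
5 is placed in row 2, leaving R2C4 = 2.
Column 1 already has 1; hence R4C1 = 5.
Column 2 already has 5, which forces R4C2 = 1.
Cage g has product 96; hence R4C4 = 4.
Column 5 now contains 4, leaving R4C5 = 2.
Row 5 now contains 4, so R5C4 = 3.
The full grid is 4 2 5 1 3 / 3 4 1 2 5 / 2 3 4 5 1 / 5 1 3 4 2 / 1 5 2 3 4.

1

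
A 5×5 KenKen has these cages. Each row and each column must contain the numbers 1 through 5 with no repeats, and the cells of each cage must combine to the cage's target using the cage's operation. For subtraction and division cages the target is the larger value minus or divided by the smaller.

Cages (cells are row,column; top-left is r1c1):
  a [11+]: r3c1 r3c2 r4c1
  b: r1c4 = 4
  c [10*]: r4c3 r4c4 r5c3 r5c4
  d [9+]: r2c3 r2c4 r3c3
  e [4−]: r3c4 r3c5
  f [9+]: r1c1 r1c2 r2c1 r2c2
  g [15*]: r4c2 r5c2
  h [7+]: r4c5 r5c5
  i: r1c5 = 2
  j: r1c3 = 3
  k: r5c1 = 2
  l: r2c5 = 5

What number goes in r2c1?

1

Cage j is given; hence r1c3 = 3.
Cage b is given, which forces r1c4 = 4.
Cage i is a single given cell; hence r1c5 = 2.
Cage l is a single given cell, which forces r2c5 = 5.
Column 5 already has 5; hence r3c5 = 1.
Cage k is given, so r5c1 = 2.
The 4 cells of cage f must have sum 9, leaving r1c1 = 5.
Cage f needs sum 9, so r1c2 = 1.
The 4 cells of cage f must have sum 9; hence r2c1 = 1.
Cage f has sum 9, leaving r2c2 = 2.
Row 2 now contains 2, so r2c3 = 4.
The 3 cells of cage d must have sum 9, leaving r2c4 = 3.
Row 3 now contains 1, so r3c4 = 5.
Column 4 already has 5, leaving r5c4 = 1.
Cage a needs sum 11, so r3c1 = 3.
The 3 cells of cage a must have sum 11, leaving r3c2 = 4.
5 is placed in row 3, so r3c3 = 2.
Cage a has sum 11, leaving r4c1 = 4.
Cage c needs product 10, which forces r4c3 = 1.
1 is placed in column 4; hence r4c4 = 2.
Row 4 now contains 4, which forces r4c5 = 3.
Row 5 now contains 1, leaving r5c3 = 5.
3 is placed in column 5, which forces r5c5 = 4.
Row 4 now contains 3, so r4c2 = 5.
Row 5 now contains 5; hence r5c2 = 3.
Filled in: 5 1 3 4 2 / 1 2 4 3 5 / 3 4 2 5 1 / 4 5 1 2 3 / 2 3 5 1 4.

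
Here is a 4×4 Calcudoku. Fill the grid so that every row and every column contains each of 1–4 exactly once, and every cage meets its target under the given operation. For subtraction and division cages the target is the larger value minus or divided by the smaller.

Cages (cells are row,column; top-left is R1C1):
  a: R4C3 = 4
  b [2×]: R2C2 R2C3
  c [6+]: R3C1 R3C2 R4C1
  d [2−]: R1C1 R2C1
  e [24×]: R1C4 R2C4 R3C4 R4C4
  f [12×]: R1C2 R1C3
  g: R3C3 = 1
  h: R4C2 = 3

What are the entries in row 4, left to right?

Cage g is given, which forces R3C3 = 1.
H is a freebie, which forces R4C2 = 3.
Cage a is a single given cell, which forces R4C3 = 4.
Column 2 already has 3, which forces R1C2 = 4.
Column 3 now contains 4; hence R1C3 = 3.
Cage b's pair has product 2, leaving R2C2 = 1.
1 is placed in column 3, leaving R2C3 = 2.
The 3 cells of cage c must have sum 6, which forces R3C1 = 3.
Column 2 already has 3, so R3C2 = 2.
Row 3 now contains 2; hence R3C4 = 4.
The 3 cells of cage c must have sum 6, leaving R4C1 = 1.
Row 4 already has 1, which forces R4C4 = 2.
Column 1 now contains 1; hence R1C1 = 2.
Column 4 now contains 2, which forces R1C4 = 1.
3 is placed in column 1, so R2C1 = 4.
4 is placed in column 4, leaving R2C4 = 3.
The full grid is 2 4 3 1 / 4 1 2 3 / 3 2 1 4 / 1 3 4 2.

1 3 4 2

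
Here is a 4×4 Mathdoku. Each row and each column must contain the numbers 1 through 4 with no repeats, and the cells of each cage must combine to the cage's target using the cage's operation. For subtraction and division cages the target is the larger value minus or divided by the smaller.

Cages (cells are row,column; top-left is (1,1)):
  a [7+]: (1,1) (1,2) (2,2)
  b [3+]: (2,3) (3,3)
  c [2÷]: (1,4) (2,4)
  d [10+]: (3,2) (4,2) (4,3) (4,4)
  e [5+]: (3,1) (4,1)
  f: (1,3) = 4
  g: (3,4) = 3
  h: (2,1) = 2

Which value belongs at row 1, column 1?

3

Cage f is given, which forces (1,3) = 4.
H is a freebie; hence (2,1) = 2.
2 is placed in row 2; hence (2,3) = 1.
1 is placed in row 2, so (2,4) = 4.
1 is placed in column 3, which forces (3,3) = 2.
G is a freebie; hence (3,4) = 3.
Column 3 now contains 2, so (4,3) = 3.
Cage a needs sum 7, so (1,1) = 3.
The 3 cells of cage a must have sum 7; hence (1,2) = 1.
Cage c needs two cells with quotient 2, so (1,4) = 2.
Row 2 now contains 4, so (2,2) = 3.
Column 2 already has 1, leaving (3,2) = 4.
Column 2 already has 4, so (4,2) = 2.
Column 4 already has 2; hence (4,4) = 1.
Row 3 now contains 4, so (3,1) = 1.
Row 4 already has 1, leaving (4,1) = 4.
Filled in: 3 1 4 2 / 2 3 1 4 / 1 4 2 3 / 4 2 3 1.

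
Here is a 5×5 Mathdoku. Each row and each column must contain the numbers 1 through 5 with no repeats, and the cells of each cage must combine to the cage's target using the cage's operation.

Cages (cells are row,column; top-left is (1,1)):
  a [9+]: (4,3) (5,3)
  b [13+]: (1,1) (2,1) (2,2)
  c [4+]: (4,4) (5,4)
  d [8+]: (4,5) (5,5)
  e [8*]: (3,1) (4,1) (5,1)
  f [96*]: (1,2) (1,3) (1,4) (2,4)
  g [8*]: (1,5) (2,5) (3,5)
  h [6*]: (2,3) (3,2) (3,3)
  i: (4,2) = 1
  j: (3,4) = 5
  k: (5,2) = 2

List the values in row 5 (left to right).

Cage f needs product 96, leaving (2,4) = 4.
J is a freebie, so (3,4) = 5.
Cage i is a single given cell, which forces (4,2) = 1.
Row 4 already has 1; hence (4,4) = 3.
3 is placed in row 4, which forces (4,5) = 5.
K is a freebie; hence (5,2) = 2.
3 is placed in column 4; hence (5,4) = 1.
5 is placed in column 5, which forces (5,5) = 3.
Cage b needs sum 13, leaving (1,1) = 5.
3 is placed in column 4, which forces (1,4) = 2.
Cage b has sum 13, so (2,1) = 3.
Row 2 now contains 4, so (2,2) = 5.
Cage e needs product 8, which forces (3,1) = 1.
Column 2 now contains 2, leaving (3,2) = 3.
Row 3 already has 1, leaving (3,3) = 2.
Row 3 already has 2, so (3,5) = 4.
The 3 cells of cage e must have product 8; hence (4,1) = 2.
5 is placed in row 4, leaving (4,3) = 4.
Row 5 now contains 1, which forces (5,1) = 4.
The two cells of cage a must have sum 9, which forces (5,3) = 5.
3 is placed in column 2, which forces (1,2) = 4.
4 is placed in column 3, which forces (1,3) = 3.
4 is placed in column 5; hence (1,5) = 1.
Column 3 now contains 2, which forces (2,3) = 1.
Cage g needs product 8, so (2,5) = 2.
Completed grid: 5 4 3 2 1 / 3 5 1 4 2 / 1 3 2 5 4 / 2 1 4 3 5 / 4 2 5 1 3.

4 2 5 1 3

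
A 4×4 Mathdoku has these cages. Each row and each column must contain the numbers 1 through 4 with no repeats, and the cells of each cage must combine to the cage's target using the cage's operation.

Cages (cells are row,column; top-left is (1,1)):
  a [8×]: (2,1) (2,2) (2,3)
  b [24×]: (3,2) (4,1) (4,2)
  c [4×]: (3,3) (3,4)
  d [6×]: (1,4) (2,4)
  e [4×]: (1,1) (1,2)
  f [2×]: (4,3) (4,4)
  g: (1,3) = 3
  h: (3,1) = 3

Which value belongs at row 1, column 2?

4

G is a freebie, so (1,3) = 3.
Row 1 already has 3; hence (1,4) = 2.
Column 4 already has 2, so (2,4) = 3.
Cage h is given; hence (3,1) = 3.
Column 4 already has 2, leaving (4,4) = 1.
The two cells of cage c must have product 4, so (3,3) = 1.
Column 4 already has 1; hence (3,4) = 4.
Cage b needs product 24, leaving (4,2) = 3.
Row 4 now contains 1, which forces (4,3) = 2.
Column 3 now contains 2; hence (2,3) = 4.
Row 3 now contains 4, which forces (3,2) = 2.
2 is placed in row 4, which forces (4,1) = 4.
Column 1 now contains 4, which forces (1,1) = 1.
Cage e needs two cells with product 4, so (1,2) = 4.
The 3 cells of cage a must have product 8, so (2,1) = 2.
Column 2 now contains 2, so (2,2) = 1.
Filled in: 1 4 3 2 / 2 1 4 3 / 3 2 1 4 / 4 3 2 1.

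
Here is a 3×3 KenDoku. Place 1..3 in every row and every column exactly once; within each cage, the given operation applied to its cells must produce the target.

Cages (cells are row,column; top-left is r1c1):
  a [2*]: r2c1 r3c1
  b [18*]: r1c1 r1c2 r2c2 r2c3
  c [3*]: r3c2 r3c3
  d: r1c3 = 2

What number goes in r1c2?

Cage d is a single given cell; hence r1c3 = 2.
The 4 cells of cage b must have product 18, so r2c2 = 2.
Cage b needs product 18, so r2c3 = 3.
Column 3 already has 3, which forces r3c3 = 1.
Row 2 already has 2, leaving r2c1 = 1.
Row 3 now contains 1, so r3c1 = 2.
Row 3 now contains 1, leaving r3c2 = 3.
Column 1 now contains 1, so r1c1 = 3.
Column 2 already has 3; hence r1c2 = 1.
The full grid is 3 1 2 / 1 2 3 / 2 3 1.

1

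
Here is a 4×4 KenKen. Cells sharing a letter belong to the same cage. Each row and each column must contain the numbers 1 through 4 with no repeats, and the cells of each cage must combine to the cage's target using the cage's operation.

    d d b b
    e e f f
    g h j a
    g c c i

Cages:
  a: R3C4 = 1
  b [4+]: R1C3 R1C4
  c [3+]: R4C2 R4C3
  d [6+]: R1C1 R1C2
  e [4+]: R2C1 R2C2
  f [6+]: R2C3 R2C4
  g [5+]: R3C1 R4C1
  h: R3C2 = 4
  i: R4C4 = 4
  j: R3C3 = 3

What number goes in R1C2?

2

Cage h is a single given cell, which forces R3C2 = 4.
Cage j is given, leaving R3C3 = 3.
A is a freebie, so R3C4 = 1.
Cage i is given, so R4C4 = 4.
Cage d needs two cells with sum 6, which forces R1C1 = 4.
4 is placed in column 2, so R1C2 = 2.
Column 3 already has 3, so R1C3 = 1.
Column 4 now contains 1, leaving R1C4 = 3.
Cage f's pair has sum 6, leaving R2C3 = 4.
4 is placed in column 4, so R2C4 = 2.
Row 3 already has 1; hence R3C1 = 2.
Cage g needs two cells with sum 5, which forces R4C1 = 3.
2 is placed in column 2, which forces R4C2 = 1.
1 is placed in column 3; hence R4C3 = 2.
3 is placed in column 1, so R2C1 = 1.
Column 2 now contains 1; hence R2C2 = 3.
The full grid is 4 2 1 3 / 1 3 4 2 / 2 4 3 1 / 3 1 2 4.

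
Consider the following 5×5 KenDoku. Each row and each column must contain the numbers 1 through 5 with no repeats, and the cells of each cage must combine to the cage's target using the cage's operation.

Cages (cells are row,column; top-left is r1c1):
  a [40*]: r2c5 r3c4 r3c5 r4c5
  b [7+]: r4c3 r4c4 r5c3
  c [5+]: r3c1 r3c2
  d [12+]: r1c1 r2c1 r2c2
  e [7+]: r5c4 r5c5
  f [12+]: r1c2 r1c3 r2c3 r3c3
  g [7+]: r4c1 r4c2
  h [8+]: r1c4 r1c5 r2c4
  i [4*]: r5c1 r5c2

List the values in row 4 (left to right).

2 5 1 3 4

In row 5, 3 can only go at r5c3, so r5c3 = 3.
Cage b has sum 7, leaving r4c3 = 1.
Cage b needs sum 7; hence r4c4 = 3.
Cage f has sum 12, so r1c2 = 1.
Column 2 now contains 1, so r5c2 = 4.
Row 5 now contains 4, leaving r5c1 = 1.
In row 4, 4 can only go at r4c5, so r4c5 = 4.
The only place for 4 in row 3 is r3c3.
The only place for 4 in row 2 is r2c1.
In row 1, 4 can only go at r1c4, so r1c4 = 4.
The only place for 3 in row 2 is r2c2.
Cage d needs sum 12, leaving r1c1 = 5.
Row 1 already has 5; hence r1c3 = 2.
2 is placed in row 1, which forces r1c5 = 3.
Column 3 now contains 2; hence r2c3 = 5.
Cage c needs two cells with sum 5, so r3c1 = 3.
3 is placed in column 2, which forces r3c2 = 2.
5 is placed in column 1, leaving r4c1 = 2.
2 is placed in column 2, leaving r4c2 = 5.
The 3 cells of cage h must have sum 8, leaving r2c4 = 1.
Cage a needs product 40, which forces r2c5 = 2.
Column 4 already has 1, so r3c4 = 5.
5 is placed in row 3, so r3c5 = 1.
5 is placed in column 4; hence r5c4 = 2.
2 is placed in column 5, so r5c5 = 5.
Completed grid: 5 1 2 4 3 / 4 3 5 1 2 / 3 2 4 5 1 / 2 5 1 3 4 / 1 4 3 2 5.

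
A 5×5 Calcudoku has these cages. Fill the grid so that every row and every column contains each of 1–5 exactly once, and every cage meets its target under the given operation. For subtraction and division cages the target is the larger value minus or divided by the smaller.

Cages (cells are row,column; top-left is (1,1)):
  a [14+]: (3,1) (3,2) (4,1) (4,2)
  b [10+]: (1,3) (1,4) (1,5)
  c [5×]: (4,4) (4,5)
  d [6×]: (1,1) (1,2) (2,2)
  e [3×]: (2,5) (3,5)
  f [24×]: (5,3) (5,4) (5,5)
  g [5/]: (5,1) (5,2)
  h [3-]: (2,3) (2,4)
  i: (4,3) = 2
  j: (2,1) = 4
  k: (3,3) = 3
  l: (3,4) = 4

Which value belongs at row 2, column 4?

J is a freebie; hence (2,1) = 4.
Cage k is given; hence (3,3) = 3.
L is a freebie, so (3,4) = 4.
3 is placed in row 3; hence (3,5) = 1.
Cage i is given; hence (4,3) = 2.
Column 5 now contains 1, so (4,5) = 5.
Column 3 now contains 2, so (5,3) = 4.
The two cells of cage h must have difference 3, which forces (2,3) = 5.
Cage h needs two cells with difference 3, leaving (2,4) = 2.
Column 5 now contains 1, which forces (2,5) = 3.
Cage a has sum 14, so (4,1) = 3.
Cage a has sum 14; hence (4,2) = 4.
Row 4 now contains 5, so (4,4) = 1.
2 is placed in column 4, so (5,4) = 3.
Column 5 now contains 3, so (5,5) = 2.
Cage d has product 6, leaving (1,1) = 2.
Cage d has product 6, which forces (1,2) = 3.
5 is placed in column 3, leaving (1,3) = 1.
Column 4 already has 3; hence (1,4) = 5.
2 is placed in column 5, which forces (1,5) = 4.
Row 2 already has 3, which forces (2,2) = 1.
Column 1 already has 2, leaving (3,1) = 5.
5 is placed in row 3, leaving (3,2) = 2.
Column 1 already has 5; hence (5,1) = 1.
1 is placed in column 2, leaving (5,2) = 5.
Filled in: 2 3 1 5 4 / 4 1 5 2 3 / 5 2 3 4 1 / 3 4 2 1 5 / 1 5 4 3 2.

2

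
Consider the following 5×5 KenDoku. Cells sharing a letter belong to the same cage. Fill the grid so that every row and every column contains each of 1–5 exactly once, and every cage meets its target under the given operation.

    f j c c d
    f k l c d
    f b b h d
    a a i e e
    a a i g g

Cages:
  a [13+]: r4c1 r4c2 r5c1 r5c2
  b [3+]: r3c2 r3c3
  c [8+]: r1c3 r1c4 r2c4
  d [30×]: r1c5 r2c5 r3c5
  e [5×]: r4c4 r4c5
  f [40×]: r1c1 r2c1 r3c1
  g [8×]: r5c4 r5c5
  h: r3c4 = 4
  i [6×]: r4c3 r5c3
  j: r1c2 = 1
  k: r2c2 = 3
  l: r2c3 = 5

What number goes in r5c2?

5

Cage j is a single given cell; hence r1c2 = 1.
Cage k is a single given cell, leaving r2c2 = 3.
Cage l is a single given cell, leaving r2c3 = 5.
Row 2 already has 5, leaving r2c5 = 2.
Column 2 now contains 1, which forces r3c2 = 2.
2 is placed in row 3, so r3c3 = 1.
H is a freebie, so r3c4 = 4.
4 is placed in column 4, leaving r5c4 = 2.
2 is placed in column 5, which forces r5c5 = 4.
Cage f has product 40, which forces r1c1 = 2.
Row 1 now contains 2, leaving r1c3 = 4.
Row 2 already has 2; hence r2c1 = 4.
4 is placed in column 4, so r2c4 = 1.
4 is placed in row 3, so r3c1 = 5.
5 is placed in row 3; hence r3c5 = 3.
Cage a needs sum 13, so r4c2 = 4.
Cage i needs two cells with product 6, which forces r4c3 = 2.
Column 4 already has 1, which forces r4c4 = 5.
Row 4 already has 5, leaving r4c5 = 1.
Row 5 now contains 4; hence r5c2 = 5.
Row 5 now contains 2, which forces r5c3 = 3.
Column 4 already has 5; hence r1c4 = 3.
3 is placed in column 5; hence r1c5 = 5.
1 is placed in row 4, which forces r4c1 = 3.
Row 5 now contains 3, which forces r5c1 = 1.
The full grid is 2 1 4 3 5 / 4 3 5 1 2 / 5 2 1 4 3 / 3 4 2 5 1 / 1 5 3 2 4.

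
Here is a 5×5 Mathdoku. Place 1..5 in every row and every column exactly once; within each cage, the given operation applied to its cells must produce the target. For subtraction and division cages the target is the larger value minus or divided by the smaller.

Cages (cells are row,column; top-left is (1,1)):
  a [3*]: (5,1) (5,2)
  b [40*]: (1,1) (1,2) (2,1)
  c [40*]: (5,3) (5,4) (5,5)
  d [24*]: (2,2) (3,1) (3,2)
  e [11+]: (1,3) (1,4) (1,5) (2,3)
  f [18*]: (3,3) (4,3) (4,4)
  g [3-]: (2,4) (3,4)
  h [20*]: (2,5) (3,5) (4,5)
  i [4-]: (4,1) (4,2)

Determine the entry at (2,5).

1

Cage f needs product 18, so (3,3) = 3.
Cage f needs product 18, leaving (4,3) = 2.
Cage f needs product 18, leaving (4,4) = 3.
The 3 cells of cage d must have product 24; hence (2,2) = 3.
Column 2 now contains 3; hence (5,2) = 1.
The two cells of cage i must have difference 4; hence (4,1) = 1.
1 is placed in column 2, which forces (4,2) = 5.
Row 4 already has 5, which forces (4,5) = 4.
Row 5 already has 1, leaving (5,1) = 3.
Row 1 needs a 3, and only (1,5) is open for it.
The 4 cells of cage e must have sum 11, leaving (1,4) = 2.
Cage b has product 40, which forces (1,1) = 5.
Row 1 now contains 2, so (1,2) = 4.
Row 1 already has 5, leaving (1,3) = 1.
The 3 cells of cage b must have product 40, which forces (2,1) = 2.
Column 3 already has 1, so (2,3) = 5.
Row 2 now contains 5, leaving (2,5) = 1.
Column 1 now contains 2; hence (3,1) = 4.
4 is placed in column 2, which forces (3,2) = 2.
Row 3 already has 4, so (3,4) = 1.
Column 5 now contains 1, which forces (3,5) = 5.
5 is placed in column 3, so (5,3) = 4.
Row 5 now contains 4, which forces (5,4) = 5.
The 3 cells of cage c must have product 40, so (5,5) = 2.
Row 2 now contains 1; hence (2,4) = 4.
Completed grid: 5 4 1 2 3 / 2 3 5 4 1 / 4 2 3 1 5 / 1 5 2 3 4 / 3 1 4 5 2.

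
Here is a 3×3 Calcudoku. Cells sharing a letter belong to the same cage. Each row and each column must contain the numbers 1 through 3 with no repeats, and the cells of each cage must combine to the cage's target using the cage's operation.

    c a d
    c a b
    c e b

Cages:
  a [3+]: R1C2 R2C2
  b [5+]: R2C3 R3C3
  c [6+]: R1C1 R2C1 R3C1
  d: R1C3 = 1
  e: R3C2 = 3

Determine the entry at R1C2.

Cage d is a single given cell, leaving R1C3 = 1.
Cage e is given, which forces R3C2 = 3.
3 is placed in row 3; hence R3C3 = 2.
Row 1 now contains 1; hence R1C2 = 2.
Cage a's pair has sum 3; hence R2C2 = 1.
Column 3 now contains 2, leaving R2C3 = 3.
Row 3 already has 2, so R3C1 = 1.
Row 1 already has 2, leaving R1C1 = 3.
3 is placed in row 2, leaving R2C1 = 2.
The full grid is 3 2 1 / 2 1 3 / 1 3 2.

2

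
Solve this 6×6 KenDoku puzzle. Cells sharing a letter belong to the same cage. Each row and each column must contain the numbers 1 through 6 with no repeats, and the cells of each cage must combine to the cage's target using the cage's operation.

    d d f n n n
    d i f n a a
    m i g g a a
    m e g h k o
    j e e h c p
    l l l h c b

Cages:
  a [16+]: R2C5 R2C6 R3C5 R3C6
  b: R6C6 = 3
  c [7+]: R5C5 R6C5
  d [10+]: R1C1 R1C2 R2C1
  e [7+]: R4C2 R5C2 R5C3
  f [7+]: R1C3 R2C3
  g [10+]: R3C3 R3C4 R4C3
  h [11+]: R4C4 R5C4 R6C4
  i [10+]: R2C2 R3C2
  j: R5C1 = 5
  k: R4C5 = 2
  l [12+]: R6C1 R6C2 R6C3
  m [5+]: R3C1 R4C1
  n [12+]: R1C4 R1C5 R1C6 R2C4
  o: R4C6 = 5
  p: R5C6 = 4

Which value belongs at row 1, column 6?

1

K is a freebie; hence R4C5 = 2.
Cage o is given, leaving R4C6 = 5.
J is a freebie; hence R5C1 = 5.
Cage p is a single given cell; hence R5C6 = 4.
Cage b is given, leaving R6C6 = 3.
{4, 6} are confined to R2C2 and R3C2 in column 2, which forces R4C2 = 3.
Cage e needs sum 7, which forces R5C2 = 1.
The 3 cells of cage e must have sum 7, leaving R5C3 = 3.
Row 5 now contains 3, leaving R5C5 = 6.
Cage h needs sum 11, leaving R4C4 = 4.
6 is placed in row 5, which forces R5C4 = 2.
Cage h has sum 11, so R6C4 = 5.
The two cells of cage c must have sum 7, leaving R6C5 = 1.
Cage m needs two cells with sum 5, which forces R3C1 = 4.
4 is placed in row 3, which forces R3C2 = 6.
Row 3 already has 6, so R3C3 = 1.
Cage g needs sum 10, so R3C4 = 3.
3 is placed in row 3, which forces R3C5 = 5.
1 is placed in row 3; hence R3C6 = 2.
Row 4 already has 4, leaving R4C1 = 1.
Column 3 now contains 1; hence R4C3 = 6.
4 is placed in column 1, so R6C1 = 6.
Row 6 now contains 5, leaving R6C2 = 2.
6 is placed in column 3, which forces R6C3 = 4.
Column 2 already has 2, which forces R1C2 = 5.
Row 1 now contains 5, so R1C3 = 2.
The 4 cells of cage n must have sum 12, so R1C4 = 6.
Cage n needs sum 12, so R1C5 = 4.
Column 6 now contains 2, so R1C6 = 1.
Column 2 now contains 6, leaving R2C2 = 4.
Column 3 already has 2, leaving R2C3 = 5.
The 4 cells of cage n must have sum 12, which forces R2C4 = 1.
Cage a has sum 16, which forces R2C5 = 3.
Cage a needs sum 16, which forces R2C6 = 6.
Row 1 now contains 2; hence R1C1 = 3.
3 is placed in row 2, so R2C1 = 2.
The full grid is 3 5 2 6 4 1 / 2 4 5 1 3 6 / 4 6 1 3 5 2 / 1 3 6 4 2 5 / 5 1 3 2 6 4 / 6 2 4 5 1 3.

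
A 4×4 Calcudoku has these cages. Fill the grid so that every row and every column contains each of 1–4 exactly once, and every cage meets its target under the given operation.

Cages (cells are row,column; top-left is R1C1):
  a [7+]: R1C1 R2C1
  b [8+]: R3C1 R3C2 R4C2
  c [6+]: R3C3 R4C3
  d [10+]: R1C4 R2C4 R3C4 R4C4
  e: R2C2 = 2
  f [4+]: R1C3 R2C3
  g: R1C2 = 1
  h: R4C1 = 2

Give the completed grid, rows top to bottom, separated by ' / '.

G is a freebie; hence R1C2 = 1.
Row 1 already has 1, leaving R1C3 = 3.
E is a freebie, leaving R2C2 = 2.
Column 3 now contains 3, which forces R2C3 = 1.
Cage h is a single given cell, leaving R4C1 = 2.
2 is placed in row 4, which forces R4C3 = 4.
Row 1 already has 3, leaving R1C1 = 4.
4 is placed in row 1, which forces R1C4 = 2.
The two cells of cage a must have sum 7, leaving R2C1 = 3.
3 is placed in row 2, leaving R2C4 = 4.
Cage b has sum 8, which forces R3C1 = 1.
Cage b needs sum 8; hence R3C2 = 4.
Column 3 now contains 4; hence R3C3 = 2.
Row 3 already has 1, which forces R3C4 = 3.
Row 4 already has 4, so R4C2 = 3.
3 is placed in column 4, so R4C4 = 1.

4 1 3 2 / 3 2 1 4 / 1 4 2 3 / 2 3 4 1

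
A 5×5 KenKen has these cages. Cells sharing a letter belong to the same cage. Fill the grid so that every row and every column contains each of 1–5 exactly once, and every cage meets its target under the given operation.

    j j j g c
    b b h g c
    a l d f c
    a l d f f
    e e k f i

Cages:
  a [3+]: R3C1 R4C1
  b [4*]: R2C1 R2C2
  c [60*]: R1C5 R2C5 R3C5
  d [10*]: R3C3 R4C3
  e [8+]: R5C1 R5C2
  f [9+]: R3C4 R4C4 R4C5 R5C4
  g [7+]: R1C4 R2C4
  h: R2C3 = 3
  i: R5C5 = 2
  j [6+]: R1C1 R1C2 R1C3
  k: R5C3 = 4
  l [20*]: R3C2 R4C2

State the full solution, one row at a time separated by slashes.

3 2 1 5 4 / 4 1 3 2 5 / 1 5 2 4 3 / 2 4 5 3 1 / 5 3 4 1 2

H is a freebie, leaving R2C3 = 3.
K is a freebie, leaving R5C3 = 4.
Cage i is a single given cell; hence R5C5 = 2.
The only place for 4 in row 1 is R1C5.
Column 5 now contains 4, leaving R2C5 = 5.
Cage c needs product 60, so R3C5 = 3.
Column 5 now contains 3, so R4C5 = 1.
Cage a needs two cells with sum 3, which forces R3C1 = 1.
Row 4 already has 1, leaving R4C1 = 2.
Row 4 now contains 2, leaving R4C3 = 5.
Column 1 already has 2; hence R1C1 = 3.
3 is placed in row 1, so R1C4 = 5.
Column 1 already has 1, which forces R2C1 = 4.
Cage b's pair has product 4, so R2C2 = 1.
Row 2 already has 4; hence R2C4 = 2.
Cage l's pair has product 20, leaving R3C2 = 5.
5 is placed in column 3; hence R3C3 = 2.
The 4 cells of cage f must have sum 9, so R3C4 = 4.
Row 4 now contains 5, which forces R4C2 = 4.
Cage f has sum 9, so R4C4 = 3.
Column 1 now contains 3, so R5C1 = 5.
Column 2 now contains 5, which forces R5C2 = 3.
The 4 cells of cage f must have sum 9; hence R5C4 = 1.
Column 2 already has 1; hence R1C2 = 2.
2 is placed in column 3, so R1C3 = 1.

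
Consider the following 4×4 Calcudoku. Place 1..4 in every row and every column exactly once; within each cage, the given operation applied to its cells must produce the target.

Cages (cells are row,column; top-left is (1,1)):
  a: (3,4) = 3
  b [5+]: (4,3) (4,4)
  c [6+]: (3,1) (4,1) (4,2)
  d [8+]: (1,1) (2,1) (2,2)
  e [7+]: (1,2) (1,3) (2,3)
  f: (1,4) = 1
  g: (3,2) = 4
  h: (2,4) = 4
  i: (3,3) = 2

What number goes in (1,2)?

2

Cage f is a single given cell; hence (1,4) = 1.
Cage h is given; hence (2,4) = 4.
G is a freebie, which forces (3,2) = 4.
I is a freebie, so (3,3) = 2.
Cage a is given, leaving (3,4) = 3.
3 is placed in column 4, leaving (4,4) = 2.
The 3 cells of cage e must have sum 7; hence (1,2) = 2.
Cage e has sum 7; hence (1,3) = 4.
Cage e has sum 7, so (2,3) = 1.
Row 3 already has 3, which forces (3,1) = 1.
Cage c has sum 6; hence (4,1) = 4.
Cage c has sum 6, so (4,2) = 1.
The two cells of cage b must have sum 5; hence (4,3) = 3.
Row 1 now contains 4; hence (1,1) = 3.
Cage d needs sum 8, which forces (2,1) = 2.
Row 2 now contains 1, leaving (2,2) = 3.
Filled in: 3 2 4 1 / 2 3 1 4 / 1 4 2 3 / 4 1 3 2.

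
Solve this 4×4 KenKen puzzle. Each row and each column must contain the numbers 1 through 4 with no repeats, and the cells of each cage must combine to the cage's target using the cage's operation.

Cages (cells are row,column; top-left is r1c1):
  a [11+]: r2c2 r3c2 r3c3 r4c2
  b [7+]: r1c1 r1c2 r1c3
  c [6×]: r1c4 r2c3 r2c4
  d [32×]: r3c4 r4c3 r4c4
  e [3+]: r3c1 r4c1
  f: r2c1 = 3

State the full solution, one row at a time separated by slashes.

Cage f is given; hence r2c1 = 3.
Cage d has product 32, leaving r3c4 = 4.
The 3 cells of cage d must have product 32, leaving r4c3 = 4.
Cage d needs product 32, so r4c4 = 2.
The 3 cells of cage c must have product 6, so r1c4 = 3.
Cage a has sum 11; hence r2c2 = 4.
Cage c needs product 6; hence r2c3 = 2.
2 is placed in column 4, which forces r2c4 = 1.
The two cells of cage e must have sum 3, leaving r3c1 = 2.
Cage a has sum 11, leaving r3c2 = 1.
Cage a needs sum 11, which forces r3c3 = 3.
2 is placed in row 4, leaving r4c1 = 1.
Cage a has sum 11; hence r4c2 = 3.
1 is placed in column 1, so r1c1 = 4.
1 is placed in column 2, leaving r1c2 = 2.
2 is placed in column 3, which forces r1c3 = 1.

4 2 1 3 / 3 4 2 1 / 2 1 3 4 / 1 3 4 2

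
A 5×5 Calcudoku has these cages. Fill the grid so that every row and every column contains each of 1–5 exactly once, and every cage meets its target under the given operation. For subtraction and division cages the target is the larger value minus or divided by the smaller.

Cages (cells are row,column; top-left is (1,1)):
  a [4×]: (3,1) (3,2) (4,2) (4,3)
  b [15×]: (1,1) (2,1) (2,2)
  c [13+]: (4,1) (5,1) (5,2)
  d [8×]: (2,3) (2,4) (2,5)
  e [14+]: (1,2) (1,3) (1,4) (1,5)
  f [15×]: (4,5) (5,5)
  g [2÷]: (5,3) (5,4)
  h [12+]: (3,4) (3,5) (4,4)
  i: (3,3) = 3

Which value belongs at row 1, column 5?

2

Cage i is a single given cell, so (3,3) = 3.
Row 1 needs a 1, and only (1,1) is open for it.
Column 1 already has 1; hence (3,1) = 2.
The 4 cells of cage a must have product 4, which forces (3,2) = 1.
Cage a has product 4; hence (4,2) = 2.
Cage a needs product 4, which forces (4,3) = 1.
The 3 cells of cage h must have sum 12, which forces (4,4) = 3.
Row 4 already has 3; hence (4,5) = 5.
Column 5 now contains 5, leaving (5,5) = 3.
Cage e has sum 14; hence (1,2) = 3.
Column 2 now contains 3; hence (2,2) = 5.
Cage h has sum 12, leaving (3,4) = 5.
Column 5 now contains 5, leaving (3,5) = 4.
5 is placed in row 4, so (4,1) = 4.
Row 5 now contains 3, leaving (5,1) = 5.
Cage c needs sum 13, so (5,2) = 4.
Row 5 already has 4, leaving (5,3) = 2.
Row 5 now contains 2, which forces (5,4) = 1.
The 4 cells of cage e must have sum 14, which forces (1,3) = 5.
The 4 cells of cage e must have sum 14, which forces (1,4) = 4.
Column 5 now contains 4; hence (1,5) = 2.
5 is placed in row 2; hence (2,1) = 3.
2 is placed in column 3, leaving (2,3) = 4.
Cage d needs product 8, so (2,4) = 2.
The 3 cells of cage d must have product 8, which forces (2,5) = 1.
Completed grid: 1 3 5 4 2 / 3 5 4 2 1 / 2 1 3 5 4 / 4 2 1 3 5 / 5 4 2 1 3.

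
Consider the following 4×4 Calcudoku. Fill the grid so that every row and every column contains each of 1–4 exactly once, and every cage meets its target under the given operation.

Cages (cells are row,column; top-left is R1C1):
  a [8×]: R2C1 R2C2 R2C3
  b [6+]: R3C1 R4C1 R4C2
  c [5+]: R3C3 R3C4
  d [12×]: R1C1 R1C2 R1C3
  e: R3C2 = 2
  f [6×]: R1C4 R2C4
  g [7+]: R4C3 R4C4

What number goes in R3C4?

Cage e is given; hence R3C2 = 2.
Row 1 needs a 2, and only R1C4 is open for it.
2 is placed in column 4, so R2C4 = 3.
Column 4 now contains 3, which forces R4C4 = 4.
The two cells of cage c must have sum 5, which forces R3C3 = 4.
Column 4 already has 4, leaving R3C4 = 1.
4 is placed in row 4, which forces R4C1 = 2.
4 is placed in row 4, so R4C3 = 3.
3 is placed in column 3, which forces R1C3 = 1.
The 3 cells of cage a must have product 8, so R2C3 = 2.
1 is placed in row 3, which forces R3C1 = 3.
Row 4 already has 3, leaving R4C2 = 1.
Column 1 now contains 3; hence R1C1 = 4.
Cage d has product 12, leaving R1C2 = 3.
Cage a needs product 8, so R2C1 = 1.
Column 2 now contains 1, leaving R2C2 = 4.
The full grid is 4 3 1 2 / 1 4 2 3 / 3 2 4 1 / 2 1 3 4.

1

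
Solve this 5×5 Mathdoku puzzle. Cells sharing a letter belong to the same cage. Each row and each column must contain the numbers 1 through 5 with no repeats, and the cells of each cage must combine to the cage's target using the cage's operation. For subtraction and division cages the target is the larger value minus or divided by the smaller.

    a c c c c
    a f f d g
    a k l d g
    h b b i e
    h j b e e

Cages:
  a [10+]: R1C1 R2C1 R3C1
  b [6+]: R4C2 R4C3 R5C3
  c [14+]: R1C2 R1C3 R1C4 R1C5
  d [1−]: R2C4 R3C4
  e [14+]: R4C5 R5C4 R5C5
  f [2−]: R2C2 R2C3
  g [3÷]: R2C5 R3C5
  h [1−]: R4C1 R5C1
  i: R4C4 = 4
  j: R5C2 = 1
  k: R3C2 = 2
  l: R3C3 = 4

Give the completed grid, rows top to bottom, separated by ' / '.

1 4 5 3 2 / 4 5 3 2 1 / 5 2 4 1 3 / 2 3 1 4 5 / 3 1 2 5 4

Cage k is given; hence R3C2 = 2.
Cage l is a single given cell; hence R3C3 = 4.
Cage i is given, which forces R4C4 = 4.
Cage e needs sum 14, so R4C5 = 5.
Cage j is given, leaving R5C2 = 1.
Cage e has sum 14, which forces R5C4 = 5.
Cage e needs sum 14, which forces R5C5 = 4.
Cage c has sum 14, leaving R1C2 = 4.
The 4 cells of cage c must have sum 14, so R1C3 = 5.
Cage d's pair has difference 1, leaving R2C4 = 2.
Column 2 now contains 1, so R4C2 = 3.
Cage b needs sum 6, so R4C3 = 1.
Cage b needs sum 6, so R5C3 = 2.
Column 4 already has 2, leaving R1C4 = 3.
The 4 cells of cage c must have sum 14, so R1C5 = 2.
Column 2 now contains 3, so R2C2 = 5.
1 is placed in column 3, which forces R2C3 = 3.
3 is placed in row 2, so R2C5 = 1.
Column 4 already has 3; hence R3C4 = 1.
Column 5 already has 1, so R3C5 = 3.
Row 4 now contains 1; hence R4C1 = 2.
2 is placed in row 5; hence R5C1 = 3.
Row 1 now contains 2, leaving R1C1 = 1.
3 is placed in row 2, so R2C1 = 4.
3 is placed in row 3; hence R3C1 = 5.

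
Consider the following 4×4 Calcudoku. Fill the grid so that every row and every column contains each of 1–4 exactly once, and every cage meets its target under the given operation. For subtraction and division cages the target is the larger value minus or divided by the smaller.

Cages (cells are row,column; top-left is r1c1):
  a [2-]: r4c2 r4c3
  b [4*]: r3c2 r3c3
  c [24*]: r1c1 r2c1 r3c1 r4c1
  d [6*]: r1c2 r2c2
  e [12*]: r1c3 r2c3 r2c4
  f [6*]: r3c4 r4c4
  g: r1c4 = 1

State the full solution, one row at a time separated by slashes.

G is a freebie, leaving r1c4 = 1.
The only place for 4 in column 4 is r2c4.
The 3 cells of cage e must have product 12, leaving r1c3 = 3.
The 3 cells of cage e must have product 12, leaving r2c3 = 1.
Column 3 already has 1, which forces r3c3 = 4.
Column 3 already has 4, leaving r4c3 = 2.
2 is placed in row 4, so r4c4 = 3.
3 is placed in row 1, so r1c2 = 2.
The two cells of cage d must have product 6, so r2c2 = 3.
Row 3 now contains 4; hence r3c2 = 1.
Column 4 already has 3; hence r3c4 = 2.
Cage a's pair has difference 2, which forces r4c2 = 4.
Row 1 already has 2; hence r1c1 = 4.
Row 2 already has 3, which forces r2c1 = 2.
2 is placed in row 3, leaving r3c1 = 3.
Row 4 now contains 4; hence r4c1 = 1.

4 2 3 1 / 2 3 1 4 / 3 1 4 2 / 1 4 2 3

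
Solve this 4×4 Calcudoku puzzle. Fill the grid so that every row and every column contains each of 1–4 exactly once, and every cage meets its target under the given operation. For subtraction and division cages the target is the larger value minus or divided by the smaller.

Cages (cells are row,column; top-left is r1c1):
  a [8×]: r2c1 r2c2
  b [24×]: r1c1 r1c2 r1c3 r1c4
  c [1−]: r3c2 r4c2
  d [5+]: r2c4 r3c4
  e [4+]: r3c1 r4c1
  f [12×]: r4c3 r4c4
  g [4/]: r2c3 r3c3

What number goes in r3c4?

The only place for 3 in row 2 is r2c4.
Cage d needs two cells with sum 5, leaving r3c4 = 2.
Cage f's pair has product 12; hence r4c3 = 3.
3 is placed in column 4, which forces r4c4 = 4.
Column 4 already has 4; hence r1c4 = 1.
Cage e needs two cells with sum 4, leaving r3c1 = 3.
Row 3 now contains 3; hence r3c2 = 1.
1 is placed in row 3, leaving r3c3 = 4.
3 is placed in row 4; hence r4c1 = 1.
Cage c's pair has difference 1, so r4c2 = 2.
Cage b needs product 24, which forces r1c1 = 4.
The 4 cells of cage b must have product 24, so r1c2 = 3.
Column 3 now contains 4, so r1c3 = 2.
Cage a's pair has product 8, which forces r2c1 = 2.
Column 2 now contains 2, leaving r2c2 = 4.
Column 3 now contains 4, leaving r2c3 = 1.
Completed grid: 4 3 2 1 / 2 4 1 3 / 3 1 4 2 / 1 2 3 4.

2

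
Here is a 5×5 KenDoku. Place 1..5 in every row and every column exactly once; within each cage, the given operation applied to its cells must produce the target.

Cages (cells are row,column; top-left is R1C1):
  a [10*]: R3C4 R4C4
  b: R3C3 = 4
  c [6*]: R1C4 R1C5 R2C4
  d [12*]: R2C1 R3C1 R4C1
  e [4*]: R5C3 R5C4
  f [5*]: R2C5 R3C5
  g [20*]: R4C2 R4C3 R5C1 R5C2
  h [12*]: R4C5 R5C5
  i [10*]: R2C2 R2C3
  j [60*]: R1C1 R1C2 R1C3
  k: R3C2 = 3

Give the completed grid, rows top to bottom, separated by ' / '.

Cage k is given, so R3C2 = 3.
Cage b is a single given cell, which forces R3C3 = 4.
4 is placed in column 3; hence R5C3 = 1.
Row 5 already has 1; hence R5C4 = 4.
Row 5 now contains 4, leaving R5C5 = 3.
4 is placed in row 3, which forces R3C1 = 1.
Row 3 already has 1, leaving R3C5 = 5.
The 4 cells of cage g must have product 20, so R4C2 = 1.
The 4 cells of cage g must have product 20, so R4C3 = 2.
Row 4 now contains 2; hence R4C4 = 5.
3 is placed in column 5, which forces R4C5 = 4.
Cage d has product 12, so R2C1 = 4.
The two cells of cage i must have product 10; hence R2C2 = 2.
2 is placed in column 3; hence R2C3 = 5.
Column 5 already has 5, leaving R2C5 = 1.
Row 3 now contains 5, leaving R3C4 = 2.
Row 4 now contains 4, leaving R4C1 = 3.
Column 2 now contains 2; hence R5C2 = 5.
3 is placed in column 1, which forces R1C1 = 5.
Column 2 already has 5, so R1C2 = 4.
Column 3 now contains 5, leaving R1C3 = 3.
Cage c needs product 6, which forces R1C4 = 1.
Column 5 already has 1, so R1C5 = 2.
1 is placed in row 2, leaving R2C4 = 3.
5 is placed in row 5; hence R5C1 = 2.

5 4 3 1 2 / 4 2 5 3 1 / 1 3 4 2 5 / 3 1 2 5 4 / 2 5 1 4 3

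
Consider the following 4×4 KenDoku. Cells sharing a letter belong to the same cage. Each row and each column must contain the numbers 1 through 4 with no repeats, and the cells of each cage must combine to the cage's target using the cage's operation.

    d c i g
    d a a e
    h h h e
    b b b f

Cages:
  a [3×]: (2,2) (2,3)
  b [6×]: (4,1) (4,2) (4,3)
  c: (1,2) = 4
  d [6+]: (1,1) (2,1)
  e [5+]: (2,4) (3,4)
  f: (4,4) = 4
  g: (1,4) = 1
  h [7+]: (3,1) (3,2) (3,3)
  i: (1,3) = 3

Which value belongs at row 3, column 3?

C is a freebie; hence (1,2) = 4.
I is a freebie, leaving (1,3) = 3.
Cage g is a single given cell, which forces (1,4) = 1.
Column 3 already has 3, leaving (2,3) = 1.
Column 3 now contains 1, so (4,3) = 2.
Cage f is a single given cell, so (4,4) = 4.
4 is placed in row 1; hence (1,1) = 2.
Cage d's pair has sum 6, leaving (2,1) = 4.
Row 2 now contains 1, so (2,2) = 3.
3 is placed in row 2, which forces (2,4) = 2.
Column 1 already has 2, which forces (3,1) = 1.
1 is placed in row 3, leaving (3,2) = 2.
Column 3 already has 2; hence (3,3) = 4.
Column 4 now contains 2, so (3,4) = 3.
Column 1 already has 1, leaving (4,1) = 3.
Column 2 now contains 3; hence (4,2) = 1.
Filled in: 2 4 3 1 / 4 3 1 2 / 1 2 4 3 / 3 1 2 4.

4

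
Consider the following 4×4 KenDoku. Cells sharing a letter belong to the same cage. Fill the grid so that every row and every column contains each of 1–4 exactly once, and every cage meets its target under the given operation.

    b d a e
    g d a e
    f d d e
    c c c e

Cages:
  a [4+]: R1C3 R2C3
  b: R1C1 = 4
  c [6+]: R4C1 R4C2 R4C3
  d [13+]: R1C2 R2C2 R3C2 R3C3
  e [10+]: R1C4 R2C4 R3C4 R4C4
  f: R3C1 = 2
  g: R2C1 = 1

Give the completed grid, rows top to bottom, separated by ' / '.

Cage b is a single given cell, leaving R1C1 = 4.
Cage g is a single given cell, so R2C1 = 1.
Row 2 now contains 1; hence R2C3 = 3.
F is a freebie, leaving R3C1 = 2.
2 is placed in row 3; hence R3C2 = 3.
Cage d needs sum 13; hence R3C3 = 4.
Row 3 already has 4, so R3C4 = 1.
2 is placed in column 1, leaving R4C1 = 3.
Column 2 now contains 3, which forces R1C2 = 2.
3 is placed in column 3, leaving R1C3 = 1.
Cage e has sum 10, so R1C4 = 3.
Cage d has sum 13, which forces R2C2 = 4.
4 is placed in row 2; hence R2C4 = 2.
Column 2 now contains 2, so R4C2 = 1.
1 is placed in column 3, so R4C3 = 2.
Column 4 now contains 2, so R4C4 = 4.

4 2 1 3 / 1 4 3 2 / 2 3 4 1 / 3 1 2 4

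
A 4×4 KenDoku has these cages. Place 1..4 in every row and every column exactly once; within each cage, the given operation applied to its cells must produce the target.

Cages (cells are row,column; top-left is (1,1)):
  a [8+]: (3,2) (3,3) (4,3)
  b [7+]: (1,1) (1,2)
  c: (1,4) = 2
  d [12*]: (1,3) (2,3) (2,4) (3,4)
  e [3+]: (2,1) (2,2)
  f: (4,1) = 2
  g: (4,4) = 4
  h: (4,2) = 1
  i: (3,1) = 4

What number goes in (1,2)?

C is a freebie; hence (1,4) = 2.
Cage i is given, which forces (3,1) = 4.
F is a freebie; hence (4,1) = 2.
Cage h is given, so (4,2) = 1.
G is a freebie, which forces (4,4) = 4.
Column 1 now contains 4, so (1,1) = 3.
The two cells of cage b must have sum 7, so (1,2) = 4.
Row 1 now contains 4; hence (1,3) = 1.
Column 1 now contains 2, which forces (2,1) = 1.
Column 2 now contains 1, which forces (2,2) = 2.
Column 3 already has 1, which forces (2,3) = 4.
Row 2 already has 1, which forces (2,4) = 3.
Cage a needs sum 8, leaving (3,2) = 3.
Cage a needs sum 8, which forces (3,3) = 2.
Column 4 already has 3, so (3,4) = 1.
Row 4 now contains 4, which forces (4,3) = 3.
The full grid is 3 4 1 2 / 1 2 4 3 / 4 3 2 1 / 2 1 3 4.

4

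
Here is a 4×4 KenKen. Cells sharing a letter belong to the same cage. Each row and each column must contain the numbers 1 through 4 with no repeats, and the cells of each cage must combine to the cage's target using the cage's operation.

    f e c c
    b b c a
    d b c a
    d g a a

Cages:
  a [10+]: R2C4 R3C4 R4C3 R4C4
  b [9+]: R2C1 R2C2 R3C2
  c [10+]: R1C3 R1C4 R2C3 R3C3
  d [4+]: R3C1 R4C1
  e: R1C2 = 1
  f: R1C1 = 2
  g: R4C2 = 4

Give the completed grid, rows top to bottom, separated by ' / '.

Cage f is given; hence R1C1 = 2.
Cage e is given, which forces R1C2 = 1.
G is a freebie; hence R4C2 = 4.
Cage b has sum 9, which forces R2C1 = 4.
Cage a needs sum 10, so R3C4 = 4.
The 4 cells of cage c must have sum 10, which forces R1C3 = 4.
Column 4 already has 4, leaving R1C4 = 3.
Cage a needs sum 10, which forces R4C3 = 3.
The two cells of cage d must have sum 4, leaving R3C1 = 3.
3 is placed in row 3, so R3C2 = 2.
Row 3 now contains 2, so R3C3 = 1.
Row 4 already has 3, which forces R4C1 = 1.
Row 4 already has 1, which forces R4C4 = 2.
2 is placed in column 2, so R2C2 = 3.
Column 3 now contains 1; hence R2C3 = 2.
Column 4 already has 2, so R2C4 = 1.

2 1 4 3 / 4 3 2 1 / 3 2 1 4 / 1 4 3 2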